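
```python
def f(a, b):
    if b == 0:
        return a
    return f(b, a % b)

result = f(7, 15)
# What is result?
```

f(7, 15) -> f(15, 7) -> f(7, 1) -> f(1, 0) -> 1

Answer: 1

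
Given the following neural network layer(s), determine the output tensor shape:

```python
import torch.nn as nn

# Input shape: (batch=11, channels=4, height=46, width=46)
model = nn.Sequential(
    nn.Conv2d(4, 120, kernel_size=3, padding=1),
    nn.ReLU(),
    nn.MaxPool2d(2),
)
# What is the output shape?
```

Input: (11, 4, 46, 46) -> after Conv2d: (11, 120, 46, 46) -> after ReLU: (11, 120, 46, 46) -> Output: (11, 120, 23, 23)

Answer: (11, 120, 23, 23)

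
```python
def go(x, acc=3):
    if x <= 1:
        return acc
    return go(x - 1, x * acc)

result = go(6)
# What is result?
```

Accumulator trace (n, acc): (6, 3) -> (5, 18) -> (4, 90) -> (3, 360) -> (2, 1080) -> (1, 2160) -> return 2160

Answer: 2160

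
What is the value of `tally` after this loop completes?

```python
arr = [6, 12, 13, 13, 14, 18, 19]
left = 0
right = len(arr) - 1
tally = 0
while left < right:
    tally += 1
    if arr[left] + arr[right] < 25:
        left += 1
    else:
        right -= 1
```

Steps to find pair summing to 25
`tally` takes the values: 0 → 1 → 2 → 3 → 4 → 5 → 6

Answer: 6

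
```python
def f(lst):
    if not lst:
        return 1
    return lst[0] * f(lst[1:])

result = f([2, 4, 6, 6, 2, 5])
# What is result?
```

Product over [2, 4, 6, 6, 2, 5] = 2 * 4 * 6 * 6 * 2 * 5 = 2880

Answer: 2880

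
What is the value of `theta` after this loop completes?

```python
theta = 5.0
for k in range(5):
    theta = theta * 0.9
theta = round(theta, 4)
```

Exponential decay: 5.0 * 0.9^5
`theta` takes the values: 5.0 → 4.5 → 4.05 → 3.645 → 3.2805 → 2.95245 → 2.9525

Answer: 2.9525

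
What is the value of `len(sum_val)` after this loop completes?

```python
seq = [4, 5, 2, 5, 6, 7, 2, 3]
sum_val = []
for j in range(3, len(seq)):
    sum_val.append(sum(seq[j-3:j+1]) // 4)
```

Number of 4-element averages
`sum_val` takes the values: [] → [4] → [4, 4] → [4, 4, 5] → [4, 4, 5, 5] → [4, 4, 5, 5, 4]
So `len(sum_val)` = 5

Answer: 5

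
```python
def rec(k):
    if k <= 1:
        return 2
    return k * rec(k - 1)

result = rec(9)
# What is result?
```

rec(9) = 9 * 8 * 7 * 6 * 5 * 4 * 3 * 2 * 2 = 725760

Answer: 725760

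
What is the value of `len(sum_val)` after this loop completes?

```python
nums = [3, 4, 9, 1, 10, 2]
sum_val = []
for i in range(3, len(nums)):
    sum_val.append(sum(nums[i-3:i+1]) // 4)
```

Number of 4-element averages
`sum_val` takes the values: [] → [4] → [4, 6] → [4, 6, 5]
So `len(sum_val)` = 3

Answer: 3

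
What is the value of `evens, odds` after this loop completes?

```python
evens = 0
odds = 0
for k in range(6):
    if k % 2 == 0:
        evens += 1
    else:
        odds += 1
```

Count evens and odds in range(6)
`evens, odds` takes the values: (0, 0) → (1, 0) → (1, 1) → (2, 1) → (2, 2) → (3, 2) → (3, 3)

Answer: 3, 3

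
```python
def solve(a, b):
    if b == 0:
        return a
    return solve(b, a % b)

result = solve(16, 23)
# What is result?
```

solve(16, 23) -> solve(23, 16) -> solve(16, 7) -> solve(7, 2) -> solve(2, 1) -> solve(1, 0) -> 1

Answer: 1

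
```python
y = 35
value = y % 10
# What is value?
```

Trace:
`y = 35` → y = 35
`value = y % 10` → value = 5
So value = 5

Answer: 5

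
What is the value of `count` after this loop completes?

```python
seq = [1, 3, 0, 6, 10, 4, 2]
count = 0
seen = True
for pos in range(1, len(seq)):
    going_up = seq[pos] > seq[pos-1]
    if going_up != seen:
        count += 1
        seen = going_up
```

Count direction changes in [1, 3, 0, 6, 10, 4, 2]
`count` takes the values: 0 → 1 → 2 → 3

Answer: 3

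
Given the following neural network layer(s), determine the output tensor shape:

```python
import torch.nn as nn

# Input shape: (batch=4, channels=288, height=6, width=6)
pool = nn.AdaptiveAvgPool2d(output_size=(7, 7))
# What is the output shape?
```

Input: (4, 288, 6, 6) -> Output: (4, 288, 7, 7)

Answer: (4, 288, 7, 7)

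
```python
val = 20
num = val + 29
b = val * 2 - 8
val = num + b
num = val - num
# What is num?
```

Trace:
`val = 20` → val = 20
`num = val + 29` → num = 49
`b = val * 2 - 8` → b = 32
`val = num + b` → val = 81
`num = val - num` → num = 32
So num = 32

Answer: 32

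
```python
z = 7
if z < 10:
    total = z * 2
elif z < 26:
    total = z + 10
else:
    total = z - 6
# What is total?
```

Trace:
`z = 7` → z = 7
`if z < 10: ...` → z < 10 is True → total = 14
So total = 14

Answer: 14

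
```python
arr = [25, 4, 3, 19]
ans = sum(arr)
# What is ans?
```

Trace:
`arr = [25, 4, 3, 19]` → arr = [25, 4, 3, 19]
`ans = sum(arr)` → ans = 51
So ans = 51

Answer: 51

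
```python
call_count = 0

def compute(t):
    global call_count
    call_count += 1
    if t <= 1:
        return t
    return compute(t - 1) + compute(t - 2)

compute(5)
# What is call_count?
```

Calls(t) = 1 + Calls(t-1) + Calls(t-2); Calls(0)=Calls(1)=1. For t=5 this gives 15.

Answer: 15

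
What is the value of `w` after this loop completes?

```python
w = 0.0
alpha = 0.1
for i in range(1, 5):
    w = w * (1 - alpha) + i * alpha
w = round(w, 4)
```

Moving average with lr=0.1
`w` takes the values: 0.0 → 0.1 → 0.29 → 0.561 → 0.9049

Answer: 0.9049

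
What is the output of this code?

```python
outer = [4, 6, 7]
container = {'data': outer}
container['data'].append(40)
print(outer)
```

Key concept: dict holds reference to list.
Step by step:
`outer = [4, 6, 7]` → outer = [4, 6, 7]
`container = {'data': outer}` → container = {'data': [4, 6, 7]}
`container['data'].append(40)` → outer = [4, 6, 7, 40]; container = {'data': [4, 6, 7, 40]}
`print(outer)` → prints [4, 6, 7, 40]

Answer: [4, 6, 7, 40]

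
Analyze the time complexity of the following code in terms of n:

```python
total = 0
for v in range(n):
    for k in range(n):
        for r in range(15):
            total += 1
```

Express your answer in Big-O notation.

Each loop level contributes: n × n × 1. Multiplying the contributions gives O(n^2).

Answer: O(n^2)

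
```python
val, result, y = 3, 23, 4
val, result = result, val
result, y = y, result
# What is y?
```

Trace:
`val, result, y = 3, 23, 4` → val = 3; result = 23; y = 4
`val, result = result, val` → val = 23; result = 3
`result, y = y, result` → result = 4; y = 3
So y = 3

Answer: 3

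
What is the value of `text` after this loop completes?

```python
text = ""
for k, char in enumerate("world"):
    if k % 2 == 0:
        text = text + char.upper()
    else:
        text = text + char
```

Uppercase even positions in 'world'
`text` takes the values: "" → "W" → "Wo" → "WoR" → "WoRl" → "WoRlD"

Answer: "WoRlD"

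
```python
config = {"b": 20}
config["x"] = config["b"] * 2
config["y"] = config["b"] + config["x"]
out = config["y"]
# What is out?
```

Trace:
`config = {"b": 20}` → config = {'b': 20}
`config["x"] = config["b"] * 2` → config = {'b': 20, 'x': 40}
`config["y"] = config["b"] + config["x"]` → config = {'b': 20, 'x': 40, 'y': 60}
`out = config["y"]` → out = 60
So out = 60

Answer: 60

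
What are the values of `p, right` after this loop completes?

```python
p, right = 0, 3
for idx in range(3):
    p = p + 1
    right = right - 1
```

p goes 0→3, right goes 3→0
`p, right` takes the values: (0, 3) → (1, 3) → (1, 2) → (2, 2) → (2, 1) → (3, 1) → (3, 0)

Answer: 3, 0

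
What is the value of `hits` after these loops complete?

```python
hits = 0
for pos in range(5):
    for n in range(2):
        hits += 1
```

5 * 2 = 10
`hits` takes the values: 0 → 1 → 2 → 3 → 4 → 5 → 6 → 7 → 8 → 9 → 10

Answer: 10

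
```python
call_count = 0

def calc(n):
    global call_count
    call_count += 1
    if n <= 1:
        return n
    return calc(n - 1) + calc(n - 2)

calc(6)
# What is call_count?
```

Calls(n) = 1 + Calls(n-1) + Calls(n-2); Calls(0)=Calls(1)=1. For n=6 this gives 25.

Answer: 25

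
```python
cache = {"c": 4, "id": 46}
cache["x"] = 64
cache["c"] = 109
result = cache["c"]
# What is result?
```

Trace:
`cache = {"c": 4, "id": 46}` → cache = {'c': 4, 'id': 46}
`cache["x"] = 64` → cache = {'c': 4, 'id': 46, 'x': 64}
`cache["c"] = 109` → cache = {'c': 109, 'id': 46, 'x': 64}
`result = cache["c"]` → result = 109
So result = 109

Answer: 109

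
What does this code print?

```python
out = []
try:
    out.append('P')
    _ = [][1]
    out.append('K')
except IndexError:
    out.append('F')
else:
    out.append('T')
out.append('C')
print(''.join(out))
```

Execution trace: 'P' (try body) → 'F' (except IndexError) → 'C' (after the try/except). Output: PFC

Answer: PFC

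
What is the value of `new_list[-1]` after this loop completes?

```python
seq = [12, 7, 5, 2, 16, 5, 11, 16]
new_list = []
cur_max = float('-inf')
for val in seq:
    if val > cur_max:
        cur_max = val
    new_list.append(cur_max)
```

Running max ends at 16
`new_list` takes the values: [] → [12] → [12, 12] → [12, 12, 12] → [12, 12, 12, 12] → [12, 12, 12, 12, 16] → [12, 12, 12, 12, 16, 16] → [12, 12, 12, 12, 16, 16, 16] → [12, 12, 12, 12, 16, 16, 16, 16]
So `new_list[-1]` = 16

Answer: 16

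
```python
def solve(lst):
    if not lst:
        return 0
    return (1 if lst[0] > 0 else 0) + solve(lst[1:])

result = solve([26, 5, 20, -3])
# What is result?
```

Count of positive elements in [26, 5, 20, -3] = 3

Answer: 3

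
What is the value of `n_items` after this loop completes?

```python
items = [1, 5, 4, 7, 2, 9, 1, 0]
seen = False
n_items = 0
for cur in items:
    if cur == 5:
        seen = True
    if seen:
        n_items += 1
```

Count elements after first 5 in [1, 5, 4, 7, 2, 9, 1, 0]
`n_items` takes the values: 0 → 1 → 2 → 3 → 4 → 5 → 6 → 7

Answer: 7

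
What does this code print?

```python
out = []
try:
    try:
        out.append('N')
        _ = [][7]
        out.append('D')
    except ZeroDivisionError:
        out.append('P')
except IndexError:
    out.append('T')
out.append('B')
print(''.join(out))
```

Execution trace: 'N' (try body) → 'T' (outer except IndexError) → 'B' (after the try/except). Output: NTB

Answer: NTB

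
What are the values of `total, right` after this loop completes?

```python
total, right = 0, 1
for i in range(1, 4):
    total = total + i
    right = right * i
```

Sum and factorial of 1 to 3
`total, right` takes the values: (0, 1) → (1, 1) → (3, 1) → (3, 2) → (6, 2) → (6, 6)

Answer: 6, 6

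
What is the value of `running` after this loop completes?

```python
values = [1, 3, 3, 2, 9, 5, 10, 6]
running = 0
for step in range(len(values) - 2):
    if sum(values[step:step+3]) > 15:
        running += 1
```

Count windows with sum > 15
`running` takes the values: 0 → 1 → 2 → 3

Answer: 3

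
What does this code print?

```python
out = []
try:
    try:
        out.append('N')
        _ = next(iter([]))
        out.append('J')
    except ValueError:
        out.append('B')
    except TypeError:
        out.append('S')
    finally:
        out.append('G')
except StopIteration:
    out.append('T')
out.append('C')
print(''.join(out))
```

Execution trace: 'N' (try body) → 'G' (finally) → 'T' (outer except StopIteration) → 'C' (after the try/except). Output: NGTC

Answer: NGTC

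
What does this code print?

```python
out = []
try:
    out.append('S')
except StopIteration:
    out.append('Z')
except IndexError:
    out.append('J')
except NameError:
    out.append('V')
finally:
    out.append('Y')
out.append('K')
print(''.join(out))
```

Execution trace: 'S' (try body, no exception) → 'Y' (finally) → 'K' (after the try/except). Output: SYK

Answer: SYK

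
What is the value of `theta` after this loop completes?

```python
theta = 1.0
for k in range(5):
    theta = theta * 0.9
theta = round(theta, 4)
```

Exponential decay: 1.0 * 0.9^5
`theta` takes the values: 1.0 → 0.9 → 0.81 → 0.729 → 0.6561 → 0.59049 → 0.5905

Answer: 0.5905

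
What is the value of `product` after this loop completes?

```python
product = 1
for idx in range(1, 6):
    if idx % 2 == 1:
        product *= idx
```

Product of odd numbers 1 to 5
`product` takes the values: 1 → 3 → 15

Answer: 15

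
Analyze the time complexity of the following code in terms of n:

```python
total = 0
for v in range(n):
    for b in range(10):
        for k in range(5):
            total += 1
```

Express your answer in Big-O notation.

Each loop level contributes: n × 1 × 1. Multiplying the contributions gives O(n).

Answer: O(n)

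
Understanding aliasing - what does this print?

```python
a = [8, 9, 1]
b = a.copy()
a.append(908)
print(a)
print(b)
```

Key concept: list.copy() creates independent copy.
Step by step:
`a = [8, 9, 1]` → a = [8, 9, 1]
`b = a.copy()` → b = [8, 9, 1]
`a.append(908)` → a = [8, 9, 1, 908]
`print(a)` → prints [8, 9, 1, 908]
`print(b)` → prints [8, 9, 1]

Answer:
[8, 9, 1, 908]
[8, 9, 1]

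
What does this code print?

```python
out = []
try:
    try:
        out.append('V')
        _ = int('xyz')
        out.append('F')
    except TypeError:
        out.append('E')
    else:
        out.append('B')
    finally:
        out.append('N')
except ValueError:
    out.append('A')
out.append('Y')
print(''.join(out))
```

Execution trace: 'V' (try body) → 'N' (finally) → 'A' (outer except ValueError) → 'Y' (after the try/except). Output: VNAY

Answer: VNAY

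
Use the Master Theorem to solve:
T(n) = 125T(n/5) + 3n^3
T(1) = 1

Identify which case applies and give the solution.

a=125, b=5, f(n)=3n^3. log_5(125) = 3. Since c=3 = 3, Case 2 applies: T(n) = Θ(n^log_b(a) · log n) = O(n^3 log n).

Answer: O(n^3 log n) - Case 2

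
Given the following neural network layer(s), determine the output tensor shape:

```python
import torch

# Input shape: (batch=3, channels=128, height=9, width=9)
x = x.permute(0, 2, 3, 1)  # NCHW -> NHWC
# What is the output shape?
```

Input: (3, 128, 9, 9) -> Output: (3, 9, 9, 128)

Answer: (3, 9, 9, 128)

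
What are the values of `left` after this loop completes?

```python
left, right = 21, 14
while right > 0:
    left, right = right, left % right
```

GCD of 21 and 14
`left` takes the values: 21 → 14 → 7

Answer: 7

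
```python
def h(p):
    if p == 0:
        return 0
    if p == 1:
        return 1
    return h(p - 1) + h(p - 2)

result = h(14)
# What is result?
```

Build up from base cases: h(0)=0, h(1)=1, h(2)=1, h(3)=2, h(4)=3, h(5)=5, h(6)=8, ..., h(14)=377

Answer: 377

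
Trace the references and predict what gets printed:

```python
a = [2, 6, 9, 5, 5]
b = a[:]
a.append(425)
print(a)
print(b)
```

Key concept: slice [:] creates copy.
Step by step:
`a = [2, 6, 9, 5, 5]` → a = [2, 6, 9, 5, 5]
`b = a[:]` → b = [2, 6, 9, 5, 5]
`a.append(425)` → a = [2, 6, 9, 5, 5, 425]
`print(a)` → prints [2, 6, 9, 5, 5, 425]
`print(b)` → prints [2, 6, 9, 5, 5]

Answer:
[2, 6, 9, 5, 5, 425]
[2, 6, 9, 5, 5]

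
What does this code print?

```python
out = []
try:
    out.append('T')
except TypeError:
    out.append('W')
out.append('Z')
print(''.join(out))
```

Execution trace: 'T' (try body, no exception) → 'Z' (after the try/except). Output: TZ

Answer: TZ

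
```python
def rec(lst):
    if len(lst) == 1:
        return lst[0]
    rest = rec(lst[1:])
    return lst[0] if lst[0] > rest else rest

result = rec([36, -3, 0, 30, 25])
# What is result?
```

Recursive max over [36, -3, 0, 30, 25] = 36

Answer: 36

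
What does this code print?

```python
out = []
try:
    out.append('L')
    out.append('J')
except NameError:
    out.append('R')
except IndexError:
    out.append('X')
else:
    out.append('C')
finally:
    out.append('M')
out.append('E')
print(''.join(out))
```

Execution trace: 'L' (try body) → 'J' (try body, no exception) → 'C' (else) → 'M' (finally) → 'E' (after the try/except). Output: LJCME

Answer: LJCME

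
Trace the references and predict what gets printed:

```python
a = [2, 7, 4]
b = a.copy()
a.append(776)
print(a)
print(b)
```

Key concept: list.copy() creates independent copy.
Step by step:
`a = [2, 7, 4]` → a = [2, 7, 4]
`b = a.copy()` → b = [2, 7, 4]
`a.append(776)` → a = [2, 7, 4, 776]
`print(a)` → prints [2, 7, 4, 776]
`print(b)` → prints [2, 7, 4]

Answer:
[2, 7, 4, 776]
[2, 7, 4]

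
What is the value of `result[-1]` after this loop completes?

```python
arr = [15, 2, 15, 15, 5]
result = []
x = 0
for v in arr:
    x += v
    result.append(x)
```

Cumulative sum ends at 52
`result` takes the values: [] → [15] → [15, 17] → [15, 17, 32] → [15, 17, 32, 47] → [15, 17, 32, 47, 52]
So `result[-1]` = 52

Answer: 52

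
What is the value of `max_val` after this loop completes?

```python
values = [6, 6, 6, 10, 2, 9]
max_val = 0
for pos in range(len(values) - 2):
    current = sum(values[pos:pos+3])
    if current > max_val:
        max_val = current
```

Max sum of 3-element window in [6, 6, 6, 10, 2, 9]
`max_val` takes the values: 0 → 18 → 22

Answer: 22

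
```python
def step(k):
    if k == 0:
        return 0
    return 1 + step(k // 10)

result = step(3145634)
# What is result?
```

Count of digits of 3145634: 7

Answer: 7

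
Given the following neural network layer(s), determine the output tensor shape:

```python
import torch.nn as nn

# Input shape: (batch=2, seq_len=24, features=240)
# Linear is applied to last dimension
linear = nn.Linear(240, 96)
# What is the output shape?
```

Input: (2, 24, 240) -> Output: (2, 24, 96)

Answer: (2, 24, 96)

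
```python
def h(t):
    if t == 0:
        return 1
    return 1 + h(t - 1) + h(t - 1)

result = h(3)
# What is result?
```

h(t) = 1 + 2·h(t-1), h(0)=1. Closed form: (1+1)·2^3 - 1 = 15.

Answer: 15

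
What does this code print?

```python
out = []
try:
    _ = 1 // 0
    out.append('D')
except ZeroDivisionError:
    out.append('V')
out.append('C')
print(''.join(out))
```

Execution trace: 'V' (except ZeroDivisionError) → 'C' (after the try/except). Output: VC

Answer: VC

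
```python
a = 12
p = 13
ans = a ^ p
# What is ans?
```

Trace:
`a = 12` → a = 12
`p = 13` → p = 13
`ans = a ^ p` → ans = 1
So ans = 1

Answer: 1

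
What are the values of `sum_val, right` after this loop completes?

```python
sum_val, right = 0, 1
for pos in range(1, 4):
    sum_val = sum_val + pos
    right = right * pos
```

Sum and factorial of 1 to 3
`sum_val, right` takes the values: (0, 1) → (1, 1) → (3, 1) → (3, 2) → (6, 2) → (6, 6)

Answer: 6, 6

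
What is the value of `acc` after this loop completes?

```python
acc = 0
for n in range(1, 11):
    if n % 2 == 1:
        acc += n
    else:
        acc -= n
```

Add odd, subtract even
`acc` takes the values: 0 → 1 → -1 → 2 → -2 → 3 → -3 → 4 → -4 → 5 → -5

Answer: -5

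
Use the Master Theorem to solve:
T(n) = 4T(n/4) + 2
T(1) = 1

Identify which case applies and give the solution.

a=4, b=4, f(n)=2. log_4(4) = 1. Since c=0 < 1, Case 1 applies: T(n) = Θ(n^log_b(a)) = O(n).

Answer: O(n) - Case 1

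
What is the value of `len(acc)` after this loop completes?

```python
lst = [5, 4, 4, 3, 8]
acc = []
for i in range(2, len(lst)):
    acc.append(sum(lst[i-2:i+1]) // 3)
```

Number of 3-element averages
`acc` takes the values: [] → [4] → [4, 3] → [4, 3, 5]
So `len(acc)` = 3

Answer: 3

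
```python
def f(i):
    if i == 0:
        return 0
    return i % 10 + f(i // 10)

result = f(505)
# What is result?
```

Sum of digits of 505: 5 + 0 + 5 = 10

Answer: 10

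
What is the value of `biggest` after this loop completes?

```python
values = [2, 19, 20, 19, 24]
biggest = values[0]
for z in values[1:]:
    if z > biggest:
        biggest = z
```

Maximum of [2, 19, 20, 19, 24]
`biggest` takes the values: 2 → 19 → 20 → 24

Answer: 24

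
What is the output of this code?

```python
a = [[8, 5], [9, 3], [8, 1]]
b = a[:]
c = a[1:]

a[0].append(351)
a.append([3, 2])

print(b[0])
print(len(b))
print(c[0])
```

Key concept: slice with nested mutation.
Step by step:
`a = [[8, 5], [9, 3], [8, 1]]` → a = [[8, 5], [9, 3], [8, 1]]
`b = a[:]` → b = [[8, 5], [9, 3], [8, 1]]
`c = a[1:]` → c = [[9, 3], [8, 1]]
`a[0].append(351)` → a = [[8, 5, 351], [9, 3], [8, 1]]; b = [[8, 5, 351], [9, 3], [8, 1]]
`a.append([3, 2])` → a = [[8, 5, 351], [9, 3], [8, 1], [3, 2]]
`print(b[0])` → prints [8, 5, 351]
`print(len(b))` → prints 3
`print(c[0])` → prints [9, 3]

Answer:
[8, 5, 351]
3
[9, 3]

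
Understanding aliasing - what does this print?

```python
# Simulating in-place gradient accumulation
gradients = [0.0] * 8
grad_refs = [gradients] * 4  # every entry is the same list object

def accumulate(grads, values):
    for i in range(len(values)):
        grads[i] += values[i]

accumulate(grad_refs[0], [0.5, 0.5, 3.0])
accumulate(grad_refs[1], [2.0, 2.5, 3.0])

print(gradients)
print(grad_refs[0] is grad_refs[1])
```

Key concept: gradient accumulation aliasing.
Step by step:
`gradients = [0.0] * 8` → gradients = [0.0, 0.0, 0.0, 0.0, 0.0, 0.0, 0.0, 0.0]
`grad_refs = [gradients] * 4` → grad_refs = [[0.0, 0.0, 0.0, 0.0, 0.0, 0.0, 0.0, 0.0], [0.0, 0.0, 0.0, 0.0, 0.0, 0.0, 0.0, 0.0], [0.0, 0.0, 0.0, 0.0, 0.0, 0.0, 0.0, 0.0], [0.0, 0.0, 0.0, 0.0, 0.0, 0.0, 0.0, 0.0]]
`accumulate(grad_refs[0], [0.5, 0.5, 3.0])` → gradients = [0.5, 0.5, 3.0, 0.0, 0.0, 0.0, 0.0, 0.0]; grad_refs = [[0.5, 0.5, 3.0, 0.0, 0.0, 0.0, 0.0, 0.0], [0.5, 0.5, 3.0, 0.0, 0.0, 0.0, 0.0, 0.0], [0.5, 0.5, 3.0, 0.0, 0.0, 0.0, 0.0, 0.0], [0.5, 0.5, 3.0, 0.0, 0.0, 0.0, 0.0, 0.0]]
`accumulate(grad_refs[1], [2.0, 2.5, 3.0])` → gradients = [2.5, 3.0, 6.0, 0.0, 0.0, 0.0, 0.0, 0.0]; grad_refs = [[2.5, 3.0, 6.0, 0.0, 0.0, 0.0, 0.0, 0.0], [2.5, 3.0, 6.0, 0.0, 0.0, 0.0, 0.0, 0.0], [2.5, 3.0, 6.0, 0.0, 0.0, 0.0, 0.0, 0.0], [2.5, 3.0, 6.0, 0.0, 0.0, 0.0, 0.0, 0.0]]
`print(gradients)` → prints [2.5, 3.0, 6.0, 0.0, 0.0, 0.0, 0.0, 0.0]
`print(grad_refs[0] is grad_refs[1])` → prints True

Answer:
[2.5, 3.0, 6.0, 0.0, 0.0, 0.0, 0.0, 0.0]
True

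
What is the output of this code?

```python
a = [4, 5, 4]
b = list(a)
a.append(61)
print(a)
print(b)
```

Key concept: list() constructor creates copy.
Step by step:
`a = [4, 5, 4]` → a = [4, 5, 4]
`b = list(a)` → b = [4, 5, 4]
`a.append(61)` → a = [4, 5, 4, 61]
`print(a)` → prints [4, 5, 4, 61]
`print(b)` → prints [4, 5, 4]

Answer:
[4, 5, 4, 61]
[4, 5, 4]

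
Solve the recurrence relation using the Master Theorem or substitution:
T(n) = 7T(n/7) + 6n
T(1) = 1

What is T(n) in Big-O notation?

By Master Theorem: a=7, b=7, f(n)=6n. Since log_7(7) = 1 and f(n) = Θ(n^1), Case 2 applies. T(n) = O(n log n).

Answer: O(n log n)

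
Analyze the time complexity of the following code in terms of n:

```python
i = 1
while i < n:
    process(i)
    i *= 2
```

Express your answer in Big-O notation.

This is Logarithmic loop. Time complexity: O(log n).

Answer: O(log n)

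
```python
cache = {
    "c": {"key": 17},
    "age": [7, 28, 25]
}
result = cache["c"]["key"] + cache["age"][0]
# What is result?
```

Trace:
`cache = { ...` → cache = {'c': {'key': 17}, 'age': [7, 28, 25]}
`result = cache["c"]["key"] + cache["age"][0]` → result = 24
So result = 24

Answer: 24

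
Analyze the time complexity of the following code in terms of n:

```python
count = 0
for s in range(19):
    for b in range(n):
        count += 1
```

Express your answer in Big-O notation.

Each loop level contributes: 1 × n. Multiplying the contributions gives O(n).

Answer: O(n)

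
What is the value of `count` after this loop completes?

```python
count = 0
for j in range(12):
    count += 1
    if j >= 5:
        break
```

Loop breaks when j reaches 5, count is 6
`count` takes the values: 0 → 1 → 2 → 3 → 4 → 5 → 6

Answer: 6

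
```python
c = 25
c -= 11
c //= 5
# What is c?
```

Trace:
`c = 25` → c = 25
`c -= 11` → c = 14
`c //= 5` → c = 2
So c = 2

Answer: 2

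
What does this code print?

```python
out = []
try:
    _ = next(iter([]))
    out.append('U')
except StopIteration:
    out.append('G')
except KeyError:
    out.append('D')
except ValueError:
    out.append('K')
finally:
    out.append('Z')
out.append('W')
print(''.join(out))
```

Execution trace: 'G' (except StopIteration) → 'Z' (finally) → 'W' (after the try/except). Output: GZW

Answer: GZW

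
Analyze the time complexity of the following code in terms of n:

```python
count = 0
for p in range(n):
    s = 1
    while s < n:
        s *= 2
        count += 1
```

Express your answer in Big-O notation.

Each loop level contributes: n × log n. Multiplying the contributions gives O(n log n).

Answer: O(n log n)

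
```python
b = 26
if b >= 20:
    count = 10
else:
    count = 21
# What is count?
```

Trace:
`b = 26` → b = 26
`if b >= 20: ...` → b >= 20 is True → count = 10
So count = 10

Answer: 10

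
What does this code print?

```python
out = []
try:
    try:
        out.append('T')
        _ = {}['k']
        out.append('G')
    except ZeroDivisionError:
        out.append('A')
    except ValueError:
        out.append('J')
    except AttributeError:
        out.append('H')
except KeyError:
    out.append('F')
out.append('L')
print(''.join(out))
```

Execution trace: 'T' (try body) → 'F' (outer except KeyError) → 'L' (after the try/except). Output: TFL

Answer: TFL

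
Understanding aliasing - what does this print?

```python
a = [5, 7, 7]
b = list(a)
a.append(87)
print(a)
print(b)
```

Key concept: list() constructor creates copy.
Step by step:
`a = [5, 7, 7]` → a = [5, 7, 7]
`b = list(a)` → b = [5, 7, 7]
`a.append(87)` → a = [5, 7, 7, 87]
`print(a)` → prints [5, 7, 7, 87]
`print(b)` → prints [5, 7, 7]

Answer:
[5, 7, 7, 87]
[5, 7, 7]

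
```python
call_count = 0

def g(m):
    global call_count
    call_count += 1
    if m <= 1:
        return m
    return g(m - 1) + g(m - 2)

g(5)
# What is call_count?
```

Calls(m) = 1 + Calls(m-1) + Calls(m-2); Calls(0)=Calls(1)=1. For m=5 this gives 15.

Answer: 15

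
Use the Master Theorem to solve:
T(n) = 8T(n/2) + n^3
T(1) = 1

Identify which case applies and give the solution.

a=8, b=2, f(n)=n^3. log_2(8) = 3. Since c=3 = 3, Case 2 applies: T(n) = Θ(n^log_b(a) · log n) = O(n^3 log n).

Answer: O(n^3 log n) - Case 2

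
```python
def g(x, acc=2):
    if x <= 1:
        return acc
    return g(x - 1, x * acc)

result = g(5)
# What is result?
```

Accumulator trace (n, acc): (5, 2) -> (4, 10) -> (3, 40) -> (2, 120) -> (1, 240) -> return 240

Answer: 240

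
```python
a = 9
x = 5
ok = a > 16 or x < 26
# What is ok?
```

Trace:
`a = 9` → a = 9
`x = 5` → x = 5
`ok = a > 16 or x < 26` → ok = True
So ok = True

Answer: True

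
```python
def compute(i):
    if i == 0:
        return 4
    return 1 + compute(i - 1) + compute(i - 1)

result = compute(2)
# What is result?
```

compute(i) = 1 + 2·compute(i-1), compute(0)=4. Closed form: (4+1)·2^2 - 1 = 19.

Answer: 19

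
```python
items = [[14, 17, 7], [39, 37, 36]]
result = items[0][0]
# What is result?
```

Trace:
`items = [[14, 17, 7], [39, 37, 36]]` → items = [[14, 17, 7], [39, 37, 36]]
`result = items[0][0]` → result = 14
So result = 14

Answer: 14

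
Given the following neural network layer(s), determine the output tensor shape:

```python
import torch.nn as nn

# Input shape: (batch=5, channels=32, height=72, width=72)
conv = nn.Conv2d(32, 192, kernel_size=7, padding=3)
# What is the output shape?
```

Input: (5, 32, 72, 72) -> Output: (5, 192, 72, 72)

Answer: (5, 192, 72, 72)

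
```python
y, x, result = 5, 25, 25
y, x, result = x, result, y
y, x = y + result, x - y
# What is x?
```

Trace:
`y, x, result = 5, 25, 25` → y = 5; x = 25; result = 25
`y, x, result = x, result, y` → y = 25; x = 25; result = 5
`y, x = y + result, x - y` → y = 30; x = 0
So x = 0

Answer: 0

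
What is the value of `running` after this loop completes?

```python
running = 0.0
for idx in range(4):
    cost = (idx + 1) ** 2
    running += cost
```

Sum of squared losses 1² + 2² + ... + 4²
`running` takes the values: 0.0 → 1.0 → 5.0 → 14.0 → 30.0

Answer: 30.0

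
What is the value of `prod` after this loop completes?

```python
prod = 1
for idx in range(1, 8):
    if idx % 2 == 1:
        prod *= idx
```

Product of odd numbers 1 to 7
`prod` takes the values: 1 → 3 → 15 → 105

Answer: 105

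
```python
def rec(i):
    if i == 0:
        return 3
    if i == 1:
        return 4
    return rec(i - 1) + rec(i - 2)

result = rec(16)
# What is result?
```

Build up from base cases: rec(0)=3, rec(1)=4, rec(2)=7, rec(3)=11, rec(4)=18, rec(5)=29, rec(6)=47, ..., rec(16)=5778

Answer: 5778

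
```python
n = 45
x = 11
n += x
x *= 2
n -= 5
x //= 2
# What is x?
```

Trace:
`n = 45` → n = 45
`x = 11` → x = 11
`n += x` → n = 56
`x *= 2` → x = 22
`n -= 5` → n = 51
`x //= 2` → x = 11
So x = 11

Answer: 11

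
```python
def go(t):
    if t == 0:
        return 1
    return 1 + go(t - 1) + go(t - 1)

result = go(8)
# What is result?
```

go(t) = 1 + 2·go(t-1), go(0)=1. Closed form: (1+1)·2^8 - 1 = 511.

Answer: 511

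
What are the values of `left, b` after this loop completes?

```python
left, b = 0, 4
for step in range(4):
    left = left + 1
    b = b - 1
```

left goes 0→4, b goes 4→0
`left, b` takes the values: (0, 4) → (1, 4) → (1, 3) → (2, 3) → (2, 2) → (3, 2) → (3, 1) → (4, 1) → (4, 0)

Answer: 4, 0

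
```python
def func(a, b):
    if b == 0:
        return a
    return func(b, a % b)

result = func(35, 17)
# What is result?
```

func(35, 17) -> func(17, 1) -> func(1, 0) -> 1

Answer: 1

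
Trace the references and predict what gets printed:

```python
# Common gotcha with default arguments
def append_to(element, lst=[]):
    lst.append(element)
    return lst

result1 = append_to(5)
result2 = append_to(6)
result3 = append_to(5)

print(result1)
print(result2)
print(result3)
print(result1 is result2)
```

Key concept: mutable default argument gotcha.
Step by step:
`result1 = append_to(5)` → result1 = [5]
`result2 = append_to(6)` → result1 = [5, 6] (same object as result2); result2 = [5, 6] (same object as result1)
`result3 = append_to(5)` → result1 = [5, 6, 5] (same object as result2, result3); result2 = [5, 6, 5] (same object as result1, result3); result3 = [5, 6, 5] (same object as result1, result2)
`print(result1)` → prints [5, 6, 5]
`print(result2)` → prints [5, 6, 5]
`print(result3)` → prints [5, 6, 5]
`print(result1 is result2)` → prints True

Answer:
[5, 6, 5]
[5, 6, 5]
[5, 6, 5]
True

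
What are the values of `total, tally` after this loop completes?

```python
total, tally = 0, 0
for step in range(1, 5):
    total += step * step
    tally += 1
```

Sum of squares and count
`total, tally` takes the values: (0, 0) → (1, 0) → (1, 1) → (5, 1) → (5, 2) → (14, 2) → (14, 3) → (30, 3) → (30, 4)

Answer: 30, 4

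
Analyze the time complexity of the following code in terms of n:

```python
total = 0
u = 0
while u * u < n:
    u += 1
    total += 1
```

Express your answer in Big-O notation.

Each loop level contributes: √n. Multiplying the contributions gives O(√n).

Answer: O(√n)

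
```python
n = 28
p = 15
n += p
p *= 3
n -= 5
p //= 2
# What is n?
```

Trace:
`n = 28` → n = 28
`p = 15` → p = 15
`n += p` → n = 43
`p *= 3` → p = 45
`n -= 5` → n = 38
`p //= 2` → p = 22
So n = 38

Answer: 38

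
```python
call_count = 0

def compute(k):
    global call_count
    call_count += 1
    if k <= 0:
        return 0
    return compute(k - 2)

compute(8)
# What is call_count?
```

Linear recursion stepping by 2: 5 calls from k=8 down to ≤0.

Answer: 5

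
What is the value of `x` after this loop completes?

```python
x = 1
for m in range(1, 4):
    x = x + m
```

Start at 1, add 1 through 3
`x` takes the values: 1 → 2 → 4 → 7

Answer: 7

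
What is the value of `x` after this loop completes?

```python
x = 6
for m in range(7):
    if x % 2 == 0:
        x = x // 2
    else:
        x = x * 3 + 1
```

Collatz-style transformation from 6
`x` takes the values: 6 → 3 → 10 → 5 → 16 → 8 → 4 → 2

Answer: 2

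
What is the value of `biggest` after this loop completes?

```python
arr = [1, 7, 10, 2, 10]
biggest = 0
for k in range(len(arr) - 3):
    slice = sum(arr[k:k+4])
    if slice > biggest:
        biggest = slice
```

Max sum of 4-element window in [1, 7, 10, 2, 10]
`biggest` takes the values: 0 → 20 → 29

Answer: 29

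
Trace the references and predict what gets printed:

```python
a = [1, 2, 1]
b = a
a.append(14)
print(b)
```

Key concept: basic list aliasing.
Step by step:
`a = [1, 2, 1]` → a = [1, 2, 1]
`b = a` → b = [1, 2, 1] (same object as a)
`a.append(14)` → a = [1, 2, 1, 14] (same object as b); b = [1, 2, 1, 14] (same object as a)
`print(b)` → prints [1, 2, 1, 14]

Answer: [1, 2, 1, 14]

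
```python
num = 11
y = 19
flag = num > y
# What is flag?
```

Trace:
`num = 11` → num = 11
`y = 19` → y = 19
`flag = num > y` → flag = False
So flag = False

Answer: False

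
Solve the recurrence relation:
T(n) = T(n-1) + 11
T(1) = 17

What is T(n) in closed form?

Unrolling: T(n) = T(1) + 11·(n-1) = 17 + 11(n-1) = 11n + 6.

Answer: T(n) = 11n + 6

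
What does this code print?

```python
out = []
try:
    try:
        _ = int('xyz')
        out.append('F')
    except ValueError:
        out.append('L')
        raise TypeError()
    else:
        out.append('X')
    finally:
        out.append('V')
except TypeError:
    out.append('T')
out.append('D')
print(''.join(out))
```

Execution trace: 'L' (inner except ValueError) → 'V' (inner finally) → 'T' (outer except TypeError) → 'D' (after the try/except). Output: LVTD

Answer: LVTD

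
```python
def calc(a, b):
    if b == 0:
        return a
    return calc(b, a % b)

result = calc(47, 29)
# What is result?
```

calc(47, 29) -> calc(29, 18) -> calc(18, 11) -> calc(11, 7) -> calc(7, 4) -> calc(4, 3) -> calc(3, 1) -> calc(1, 0) -> 1

Answer: 1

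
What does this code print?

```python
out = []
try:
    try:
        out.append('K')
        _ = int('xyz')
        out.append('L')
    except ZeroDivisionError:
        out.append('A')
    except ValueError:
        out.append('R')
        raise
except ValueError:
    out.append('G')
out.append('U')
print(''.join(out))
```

Execution trace: 'K' (inner try body) → 'R' (inner except ValueError) → 'G' (outer except ValueError) → 'U' (after the try/except). Output: KRGU

Answer: KRGU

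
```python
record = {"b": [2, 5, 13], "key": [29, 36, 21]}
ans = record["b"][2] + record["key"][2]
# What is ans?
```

Trace:
`record = {"b": [2, 5, 13], "key": [29, 36, 21]}` → record = {'b': [2, 5, 13], 'key': [29, 36, 21]}
`ans = record["b"][2] + record["key"][2]` → ans = 34
So ans = 34

Answer: 34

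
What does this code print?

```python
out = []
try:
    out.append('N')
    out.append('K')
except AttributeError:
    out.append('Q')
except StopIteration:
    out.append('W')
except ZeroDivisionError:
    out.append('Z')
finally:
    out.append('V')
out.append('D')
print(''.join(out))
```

Execution trace: 'N' (try body) → 'K' (try body, no exception) → 'V' (finally) → 'D' (after the try/except). Output: NKVD

Answer: NKVD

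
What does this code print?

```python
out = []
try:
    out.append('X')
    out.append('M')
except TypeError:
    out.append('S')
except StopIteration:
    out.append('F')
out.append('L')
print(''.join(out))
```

Execution trace: 'X' (try body) → 'M' (try body, no exception) → 'L' (after the try/except). Output: XML

Answer: XML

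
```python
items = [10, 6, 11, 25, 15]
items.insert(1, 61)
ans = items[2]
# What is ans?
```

Trace:
`items = [10, 6, 11, 25, 15]` → items = [10, 6, 11, 25, 15]
`items.insert(1, 61)` → items = [10, 61, 6, 11, 25, 15]
`ans = items[2]` → ans = 6
So ans = 6

Answer: 6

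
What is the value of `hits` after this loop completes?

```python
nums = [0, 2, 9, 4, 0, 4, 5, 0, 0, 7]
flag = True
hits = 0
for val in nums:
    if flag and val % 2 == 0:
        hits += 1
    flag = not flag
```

Count even values at even positions
`hits` takes the values: 0 → 1 → 2 → 3

Answer: 3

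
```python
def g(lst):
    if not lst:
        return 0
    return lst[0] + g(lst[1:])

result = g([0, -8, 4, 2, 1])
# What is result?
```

0 + (-8) + 4 + 2 + 1 + 0 = -1

Answer: -1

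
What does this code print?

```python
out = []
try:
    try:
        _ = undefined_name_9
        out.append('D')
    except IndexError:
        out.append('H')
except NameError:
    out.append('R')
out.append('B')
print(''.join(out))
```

Execution trace: 'R' (outer except NameError) → 'B' (after the try/except). Output: RB

Answer: RB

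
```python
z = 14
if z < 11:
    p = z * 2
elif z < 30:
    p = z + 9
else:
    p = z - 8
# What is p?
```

Trace:
`z = 14` → z = 14
`if z < 11: ...` → z < 11 is False, z < 30 is True → p = 23
So p = 23

Answer: 23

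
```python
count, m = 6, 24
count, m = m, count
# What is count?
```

Trace:
`count, m = 6, 24` → count = 6; m = 24
`count, m = m, count` → count = 24; m = 6
So count = 24

Answer: 24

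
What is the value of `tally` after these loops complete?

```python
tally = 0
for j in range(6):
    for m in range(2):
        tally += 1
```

6 * 2 = 12
`tally` takes the values: 0 → 1 → 2 → 3 → 4 → 5 → 6 → 7 → 8 → 9 → 10 → 11 → 12

Answer: 12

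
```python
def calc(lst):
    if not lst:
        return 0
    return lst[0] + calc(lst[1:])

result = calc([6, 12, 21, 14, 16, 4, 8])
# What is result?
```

6 + 12 + 21 + 14 + 16 + 4 + 8 + 0 = 81

Answer: 81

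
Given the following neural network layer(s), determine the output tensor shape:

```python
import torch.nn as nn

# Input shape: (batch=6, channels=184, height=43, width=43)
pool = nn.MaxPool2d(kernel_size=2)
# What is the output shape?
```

Input: (6, 184, 43, 43) -> Output: (6, 184, 21, 21)

Answer: (6, 184, 21, 21)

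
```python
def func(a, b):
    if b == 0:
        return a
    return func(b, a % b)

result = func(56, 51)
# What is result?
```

func(56, 51) -> func(51, 5) -> func(5, 1) -> func(1, 0) -> 1

Answer: 1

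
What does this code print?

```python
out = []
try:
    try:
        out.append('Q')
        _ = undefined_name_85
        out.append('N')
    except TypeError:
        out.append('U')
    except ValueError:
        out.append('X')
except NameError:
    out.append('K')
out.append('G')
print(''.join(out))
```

Execution trace: 'Q' (try body) → 'K' (outer except NameError) → 'G' (after the try/except). Output: QKG

Answer: QKG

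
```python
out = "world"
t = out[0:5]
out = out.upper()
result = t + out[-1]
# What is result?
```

Trace:
`out = "world"` → out = 'world'
`t = out[0:5]` → t = 'world'
`out = out.upper()` → out = 'WORLD'
`result = t + out[-1]` → result = 'worldD'
So result = 'worldD'

Answer: 'worldD'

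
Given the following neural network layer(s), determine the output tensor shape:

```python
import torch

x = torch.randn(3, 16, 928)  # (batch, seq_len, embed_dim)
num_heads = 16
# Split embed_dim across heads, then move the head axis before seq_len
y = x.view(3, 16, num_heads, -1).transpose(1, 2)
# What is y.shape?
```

Input: (3, 16, 928) -> head_dim = 928 // 16 = 58; after view: (3, 16, 16, 58) -> after transpose(1, 2): (3, 16, 16, 58) -> Output: (3, 16, 16, 58)

Answer: (3, 16, 16, 58)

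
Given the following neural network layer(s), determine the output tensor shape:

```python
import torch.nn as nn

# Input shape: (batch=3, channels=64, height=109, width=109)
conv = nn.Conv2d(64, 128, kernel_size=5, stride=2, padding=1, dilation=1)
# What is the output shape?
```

Input: (3, 64, 109, 109) -> Output: (3, 128, 54, 54)

Answer: (3, 128, 54, 54)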